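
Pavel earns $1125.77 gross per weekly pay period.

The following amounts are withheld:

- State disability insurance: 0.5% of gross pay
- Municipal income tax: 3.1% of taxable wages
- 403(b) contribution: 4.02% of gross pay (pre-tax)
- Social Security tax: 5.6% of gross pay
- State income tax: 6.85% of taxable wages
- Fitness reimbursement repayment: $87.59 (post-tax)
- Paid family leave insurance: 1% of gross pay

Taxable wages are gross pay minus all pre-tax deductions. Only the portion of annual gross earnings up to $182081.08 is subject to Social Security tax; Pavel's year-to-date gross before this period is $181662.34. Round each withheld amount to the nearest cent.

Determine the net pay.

403(b) contribution: $1125.77 × 0.0402 = $45.26
Taxable wages = $1125.77 − $45.26 = $1080.51
State income tax: $1080.51 × 0.0685 = $74.01
Municipal income tax: $1080.51 × 0.031 = $33.50
State disability insurance: $1125.77 × 0.005 = $5.63
Social Security tax: only $182081.08 − $181662.34 = $418.74 of this check is subject → $418.74 × 0.056 = $23.45
Paid family leave insurance: $1125.77 × 0.01 = $11.26
Fitness reimbursement repayment: $87.59
Total deductions = $45.26 + $74.01 + $33.50 + $5.63 + $23.45 + $11.26 + $87.59 = $280.70
Net pay = $1125.77 − $280.70 = $845.07

$845.07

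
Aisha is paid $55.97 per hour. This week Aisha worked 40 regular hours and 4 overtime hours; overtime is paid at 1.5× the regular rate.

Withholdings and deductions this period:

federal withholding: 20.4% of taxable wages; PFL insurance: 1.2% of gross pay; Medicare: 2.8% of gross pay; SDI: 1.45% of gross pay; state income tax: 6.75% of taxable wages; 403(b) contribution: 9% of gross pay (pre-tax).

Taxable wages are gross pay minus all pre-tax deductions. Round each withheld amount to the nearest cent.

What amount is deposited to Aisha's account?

Regular pay: 40 × $55.97 = $2,238.80
Overtime pay: 4 × $55.97 × 1.5 = $335.82
Gross pay = $2,238.80 + $335.82 = $2,574.62
403(b) contribution: $2,574.62 × 0.09 = $231.72
Taxable wages = $2,574.62 − $231.72 = $2,342.90
State income tax: $2,342.90 × 0.0675 = $158.15
Federal withholding: $2,342.90 × 0.204 = $477.95
PFL insurance: $2,574.62 × 0.012 = $30.90
Medicare: $2,574.62 × 0.028 = $72.09
SDI: $2,574.62 × 0.0145 = $37.33
Total deductions = $231.72 + $158.15 + $477.95 + $30.90 + $72.09 + $37.33 = $1,008.14
Net pay = $2,574.62 − $1,008.14 = $1,566.48

$1,566.48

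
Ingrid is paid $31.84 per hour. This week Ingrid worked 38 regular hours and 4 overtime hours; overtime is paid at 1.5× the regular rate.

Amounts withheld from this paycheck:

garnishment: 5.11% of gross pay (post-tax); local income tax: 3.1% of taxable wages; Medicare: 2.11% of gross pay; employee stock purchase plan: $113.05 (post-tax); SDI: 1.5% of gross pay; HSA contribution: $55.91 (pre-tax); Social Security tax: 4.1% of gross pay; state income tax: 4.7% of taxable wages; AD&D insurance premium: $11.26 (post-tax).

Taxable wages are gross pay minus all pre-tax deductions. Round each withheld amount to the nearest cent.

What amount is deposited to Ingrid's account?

$936.22

Regular pay: 38 × $31.84 = $1,209.92
Overtime pay: 4 × $31.84 × 1.5 = $191.04
Gross pay = $1,209.92 + $191.04 = $1,400.96
HSA contribution: $55.91
Taxable wages = $1,400.96 − $55.91 = $1,345.05
Local income tax: $1,345.05 × 0.031 = $41.70
State income tax: $1,345.05 × 0.047 = $63.22
Social Security tax: $1,400.96 × 0.041 = $57.44
Medicare: $1,400.96 × 0.0211 = $29.56
SDI: $1,400.96 × 0.015 = $21.01
Garnishment: $1,400.96 × 0.0511 = $71.59
Employee stock purchase plan: $113.05
AD&D insurance premium: $11.26
Total deductions = $55.91 + $41.70 + $63.22 + $57.44 + $29.56 + $21.01 + $71.59 + $113.05 + $11.26 = $464.74
Net pay = $1,400.96 − $464.74 = $936.22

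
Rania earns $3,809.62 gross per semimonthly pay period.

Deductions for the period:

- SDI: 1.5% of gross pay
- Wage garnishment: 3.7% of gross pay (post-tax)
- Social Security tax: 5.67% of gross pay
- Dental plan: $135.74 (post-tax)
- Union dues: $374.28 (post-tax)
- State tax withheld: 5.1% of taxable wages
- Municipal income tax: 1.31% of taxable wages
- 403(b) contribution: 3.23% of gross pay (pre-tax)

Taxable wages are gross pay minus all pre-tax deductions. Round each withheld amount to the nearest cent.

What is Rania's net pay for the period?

$2,526.13

403(b) contribution: $3,809.62 × 0.0323 = $123.05
Taxable wages = $3,809.62 − $123.05 = $3,686.57
State tax withheld: $3,686.57 × 0.051 = $188.02
Municipal income tax: $3,686.57 × 0.0131 = $48.29
SDI: $3,809.62 × 0.015 = $57.14
Social Security tax: $3,809.62 × 0.0567 = $216.01
Dental plan: $135.74
Union dues: $374.28
Wage garnishment: $3,809.62 × 0.037 = $140.96
Total deductions = $123.05 + $188.02 + $48.29 + $57.14 + $216.01 + $135.74 + $374.28 + $140.96 = $1,283.49
Net pay = $3,809.62 − $1,283.49 = $2,526.13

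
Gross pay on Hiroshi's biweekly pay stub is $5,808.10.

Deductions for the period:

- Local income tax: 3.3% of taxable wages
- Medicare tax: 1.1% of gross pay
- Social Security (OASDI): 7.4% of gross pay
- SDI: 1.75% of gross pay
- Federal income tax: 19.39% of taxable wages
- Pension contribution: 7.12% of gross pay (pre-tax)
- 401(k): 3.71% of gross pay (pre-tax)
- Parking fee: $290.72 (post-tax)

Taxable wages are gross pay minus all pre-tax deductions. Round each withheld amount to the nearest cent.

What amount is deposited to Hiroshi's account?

$3,117.90

Pension contribution: $5,808.10 × 0.0712 = $413.54
401(k): $5,808.10 × 0.0371 = $215.48
Pre-tax total = $413.54 + $215.48 = $629.02
Taxable wages = $5,808.10 − $629.02 = $5,179.08
Federal income tax: $5,179.08 × 0.1939 = $1,004.22
Local income tax: $5,179.08 × 0.033 = $170.91
SDI: $5,808.10 × 0.0175 = $101.64
Social Security (OASDI): $5,808.10 × 0.074 = $429.80
Medicare tax: $5,808.10 × 0.011 = $63.89
Parking fee: $290.72
Total deductions = $413.54 + $215.48 + $1,004.22 + $170.91 + $101.64 + $429.80 + $63.89 + $290.72 = $2,690.20
Net pay = $5,808.10 − $2,690.20 = $3,117.90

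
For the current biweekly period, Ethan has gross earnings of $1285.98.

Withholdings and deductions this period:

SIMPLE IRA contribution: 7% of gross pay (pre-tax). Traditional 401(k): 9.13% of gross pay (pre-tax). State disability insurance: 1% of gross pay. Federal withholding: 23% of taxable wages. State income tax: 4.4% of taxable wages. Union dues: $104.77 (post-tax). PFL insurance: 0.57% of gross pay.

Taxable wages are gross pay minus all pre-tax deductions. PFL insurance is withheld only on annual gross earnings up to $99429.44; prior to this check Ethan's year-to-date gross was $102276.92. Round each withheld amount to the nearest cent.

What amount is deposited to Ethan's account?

Traditional 401(k): $1285.98 × 0.0913 = $117.41
SIMPLE IRA contribution: $1285.98 × 0.07 = $90.02
Pre-tax total = $117.41 + $90.02 = $207.43
Taxable wages = $1285.98 − $207.43 = $1078.55
Federal withholding: $1078.55 × 0.23 = $248.07
State income tax: $1078.55 × 0.044 = $47.46
PFL insurance: annual cap $99429.44 already reached (YTD $102276.92), so $0.00
State disability insurance: $1285.98 × 0.01 = $12.86
Union dues: $104.77
Total deductions = $117.41 + $90.02 + $248.07 + $47.46 + $0.00 + $12.86 + $104.77 = $620.59
Net pay = $1285.98 − $620.59 = $665.39

$665.39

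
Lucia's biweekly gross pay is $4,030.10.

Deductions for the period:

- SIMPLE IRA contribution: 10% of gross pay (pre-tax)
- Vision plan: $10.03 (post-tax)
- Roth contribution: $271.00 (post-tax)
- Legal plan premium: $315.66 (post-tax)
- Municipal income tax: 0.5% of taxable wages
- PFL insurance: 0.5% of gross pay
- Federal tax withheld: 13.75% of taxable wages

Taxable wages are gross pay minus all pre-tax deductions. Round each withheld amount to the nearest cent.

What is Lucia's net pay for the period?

$2,493.39

SIMPLE IRA contribution: $4,030.10 × 0.1 = $403.01
Taxable wages = $4,030.10 − $403.01 = $3,627.09
Municipal income tax: $3,627.09 × 0.005 = $18.14
Federal tax withheld: $3,627.09 × 0.1375 = $498.72
PFL insurance: $4,030.10 × 0.005 = $20.15
Vision plan: $10.03
Roth contribution: $271.00
Legal plan premium: $315.66
Total deductions = $403.01 + $18.14 + $498.72 + $20.15 + $10.03 + $271.00 + $315.66 = $1,536.71
Net pay = $4,030.10 − $1,536.71 = $2,493.39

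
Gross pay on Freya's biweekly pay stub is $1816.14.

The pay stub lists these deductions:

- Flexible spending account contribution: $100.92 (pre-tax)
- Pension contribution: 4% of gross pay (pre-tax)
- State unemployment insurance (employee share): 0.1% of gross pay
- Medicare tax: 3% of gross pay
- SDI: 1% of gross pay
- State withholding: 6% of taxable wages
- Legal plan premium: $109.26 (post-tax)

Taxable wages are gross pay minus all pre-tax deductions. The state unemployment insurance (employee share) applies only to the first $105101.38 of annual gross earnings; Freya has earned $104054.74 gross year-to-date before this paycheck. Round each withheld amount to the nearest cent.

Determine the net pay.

$1361.07

Flexible spending account contribution: $100.92
Pension contribution: $1816.14 × 0.04 = $72.65
Pre-tax total = $100.92 + $72.65 = $173.57
Taxable wages = $1816.14 − $173.57 = $1642.57
State withholding: $1642.57 × 0.06 = $98.55
Medicare tax: $1816.14 × 0.03 = $54.48
State unemployment insurance (employee share): only $105101.38 − $104054.74 = $1046.64 of this check is subject → $1046.64 × 0.001 = $1.05
SDI: $1816.14 × 0.01 = $18.16
Legal plan premium: $109.26
Total deductions = $100.92 + $72.65 + $98.55 + $54.48 + $1.05 + $18.16 + $109.26 = $455.07
Net pay = $1816.14 − $455.07 = $1361.07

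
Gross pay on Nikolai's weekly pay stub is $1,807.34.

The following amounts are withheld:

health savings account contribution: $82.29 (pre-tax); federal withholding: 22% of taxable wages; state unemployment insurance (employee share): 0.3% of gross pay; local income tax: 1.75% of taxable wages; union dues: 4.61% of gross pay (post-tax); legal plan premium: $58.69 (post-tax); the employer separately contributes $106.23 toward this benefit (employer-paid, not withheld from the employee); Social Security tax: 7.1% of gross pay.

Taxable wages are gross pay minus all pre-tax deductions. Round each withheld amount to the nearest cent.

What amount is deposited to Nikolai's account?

$1,039.60

Health savings account contribution: $82.29
Taxable wages = $1,807.34 − $82.29 = $1,725.05
Local income tax: $1,725.05 × 0.0175 = $30.19
Federal withholding: $1,725.05 × 0.22 = $379.51
State unemployment insurance (employee share): $1,807.34 × 0.003 = $5.42
Social Security tax: $1,807.34 × 0.071 = $128.32
Union dues: $1,807.34 × 0.0461 = $83.32
Legal plan premium: $58.69
(Employer's $106.23 toward legal plan premium is not withheld from the employee.)
Total deductions = $82.29 + $30.19 + $379.51 + $5.42 + $128.32 + $83.32 + $58.69 = $767.74
Net pay = $1,807.34 − $767.74 = $1,039.60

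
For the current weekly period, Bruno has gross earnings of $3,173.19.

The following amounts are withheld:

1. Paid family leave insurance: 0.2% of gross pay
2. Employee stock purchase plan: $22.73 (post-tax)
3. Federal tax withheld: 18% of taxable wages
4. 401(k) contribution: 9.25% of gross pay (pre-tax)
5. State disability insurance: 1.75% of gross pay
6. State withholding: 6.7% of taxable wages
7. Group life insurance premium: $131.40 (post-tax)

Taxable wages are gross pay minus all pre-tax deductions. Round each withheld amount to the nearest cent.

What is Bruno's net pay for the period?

$1,952.38

401(k) contribution: $3,173.19 × 0.0925 = $293.52
Taxable wages = $3,173.19 − $293.52 = $2,879.67
State withholding: $2,879.67 × 0.067 = $192.94
Federal tax withheld: $2,879.67 × 0.18 = $518.34
State disability insurance: $3,173.19 × 0.0175 = $55.53
Paid family leave insurance: $3,173.19 × 0.002 = $6.35
Employee stock purchase plan: $22.73
Group life insurance premium: $131.40
Total deductions = $293.52 + $192.94 + $518.34 + $55.53 + $6.35 + $22.73 + $131.40 = $1,220.81
Net pay = $3,173.19 − $1,220.81 = $1,952.38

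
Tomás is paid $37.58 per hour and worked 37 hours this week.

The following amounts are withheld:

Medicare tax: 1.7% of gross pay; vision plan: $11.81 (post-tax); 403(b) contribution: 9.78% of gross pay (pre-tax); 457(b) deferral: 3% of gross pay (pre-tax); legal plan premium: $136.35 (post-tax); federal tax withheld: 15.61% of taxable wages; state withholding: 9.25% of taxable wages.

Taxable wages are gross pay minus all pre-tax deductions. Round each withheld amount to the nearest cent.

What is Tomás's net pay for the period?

$739.47

Gross pay: 37 × $37.58 = $1,390.46
457(b) deferral: $1,390.46 × 0.03 = $41.71
403(b) contribution: $1,390.46 × 0.0978 = $135.99
Pre-tax total = $41.71 + $135.99 = $177.70
Taxable wages = $1,390.46 − $177.70 = $1,212.76
Federal tax withheld: $1,212.76 × 0.1561 = $189.31
State withholding: $1,212.76 × 0.0925 = $112.18
Medicare tax: $1,390.46 × 0.017 = $23.64
Legal plan premium: $136.35
Vision plan: $11.81
Total deductions = $41.71 + $135.99 + $189.31 + $112.18 + $23.64 + $136.35 + $11.81 = $650.99
Net pay = $1,390.46 − $650.99 = $739.47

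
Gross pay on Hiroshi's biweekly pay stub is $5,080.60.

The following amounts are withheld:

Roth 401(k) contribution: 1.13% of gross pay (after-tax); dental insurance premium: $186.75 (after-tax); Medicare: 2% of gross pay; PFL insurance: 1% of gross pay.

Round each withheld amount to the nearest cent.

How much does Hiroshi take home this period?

$4,684.02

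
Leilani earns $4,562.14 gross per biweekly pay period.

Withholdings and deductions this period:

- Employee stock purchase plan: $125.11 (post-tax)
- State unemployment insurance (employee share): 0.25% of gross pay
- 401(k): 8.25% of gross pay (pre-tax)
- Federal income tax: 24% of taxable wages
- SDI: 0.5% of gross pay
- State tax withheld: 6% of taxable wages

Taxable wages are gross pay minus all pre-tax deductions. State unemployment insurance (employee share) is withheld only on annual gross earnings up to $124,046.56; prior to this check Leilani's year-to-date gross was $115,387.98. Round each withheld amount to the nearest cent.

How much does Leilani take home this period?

$2,770.70

401(k): $4,562.14 × 0.0825 = $376.38
Taxable wages = $4,562.14 − $376.38 = $4,185.76
State tax withheld: $4,185.76 × 0.06 = $251.15
Federal income tax: $4,185.76 × 0.24 = $1,004.58
State unemployment insurance (employee share): cap not yet reached, full $4,562.14 is subject → $4,562.14 × 0.0025 = $11.41
SDI: $4,562.14 × 0.005 = $22.81
Employee stock purchase plan: $125.11
Total deductions = $376.38 + $251.15 + $1,004.58 + $11.41 + $22.81 + $125.11 = $1,791.44
Net pay = $4,562.14 − $1,791.44 = $2,770.70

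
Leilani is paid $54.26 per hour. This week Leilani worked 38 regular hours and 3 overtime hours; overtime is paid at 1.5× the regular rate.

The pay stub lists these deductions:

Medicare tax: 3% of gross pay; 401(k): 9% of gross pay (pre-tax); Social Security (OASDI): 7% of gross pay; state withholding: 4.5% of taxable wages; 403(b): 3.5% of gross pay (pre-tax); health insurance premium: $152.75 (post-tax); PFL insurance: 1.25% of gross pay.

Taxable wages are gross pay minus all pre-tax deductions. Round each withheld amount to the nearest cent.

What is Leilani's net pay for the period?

$1,514.82

Regular pay: 38 × $54.26 = $2,061.88
Overtime pay: 3 × $54.26 × 1.5 = $244.17
Gross pay = $2,061.88 + $244.17 = $2,306.05
401(k): $2,306.05 × 0.09 = $207.54
403(b): $2,306.05 × 0.035 = $80.71
Pre-tax total = $207.54 + $80.71 = $288.25
Taxable wages = $2,306.05 − $288.25 = $2,017.80
State withholding: $2,017.80 × 0.045 = $90.80
Social Security (OASDI): $2,306.05 × 0.07 = $161.42
Medicare tax: $2,306.05 × 0.03 = $69.18
PFL insurance: $2,306.05 × 0.0125 = $28.83
Health insurance premium: $152.75
Total deductions = $207.54 + $80.71 + $90.80 + $161.42 + $69.18 + $28.83 + $152.75 = $791.23
Net pay = $2,306.05 − $791.23 = $1,514.82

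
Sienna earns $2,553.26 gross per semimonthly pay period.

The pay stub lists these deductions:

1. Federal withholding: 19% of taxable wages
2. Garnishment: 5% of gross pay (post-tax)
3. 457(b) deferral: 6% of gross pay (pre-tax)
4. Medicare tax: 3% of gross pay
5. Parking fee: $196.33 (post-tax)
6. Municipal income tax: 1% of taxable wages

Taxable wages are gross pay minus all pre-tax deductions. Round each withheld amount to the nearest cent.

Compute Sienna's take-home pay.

457(b) deferral: $2,553.26 × 0.06 = $153.20
Taxable wages = $2,553.26 − $153.20 = $2,400.06
Federal withholding: $2,400.06 × 0.19 = $456.01
Municipal income tax: $2,400.06 × 0.01 = $24.00
Medicare tax: $2,553.26 × 0.03 = $76.60
Parking fee: $196.33
Garnishment: $2,553.26 × 0.05 = $127.66
Total deductions = $153.20 + $456.01 + $24.00 + $76.60 + $196.33 + $127.66 = $1,033.80
Net pay = $2,553.26 − $1,033.80 = $1,519.46

$1,519.46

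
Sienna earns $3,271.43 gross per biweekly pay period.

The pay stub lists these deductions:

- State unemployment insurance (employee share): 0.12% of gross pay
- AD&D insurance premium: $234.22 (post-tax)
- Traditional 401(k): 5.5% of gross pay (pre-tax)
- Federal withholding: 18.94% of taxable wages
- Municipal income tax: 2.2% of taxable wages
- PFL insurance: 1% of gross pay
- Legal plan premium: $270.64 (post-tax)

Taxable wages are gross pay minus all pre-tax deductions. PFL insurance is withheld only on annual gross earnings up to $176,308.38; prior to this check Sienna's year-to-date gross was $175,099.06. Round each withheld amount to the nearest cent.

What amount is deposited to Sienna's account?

$1,917.08

Traditional 401(k): $3,271.43 × 0.055 = $179.93
Taxable wages = $3,271.43 − $179.93 = $3,091.50
Federal withholding: $3,091.50 × 0.1894 = $585.53
Municipal income tax: $3,091.50 × 0.022 = $68.01
PFL insurance: only $176,308.38 − $175,099.06 = $1,209.32 of this check is subject → $1,209.32 × 0.01 = $12.09
State unemployment insurance (employee share): $3,271.43 × 0.0012 = $3.93
Legal plan premium: $270.64
AD&D insurance premium: $234.22
Total deductions = $179.93 + $585.53 + $68.01 + $12.09 + $3.93 + $270.64 + $234.22 = $1,354.35
Net pay = $3,271.43 − $1,354.35 = $1,917.08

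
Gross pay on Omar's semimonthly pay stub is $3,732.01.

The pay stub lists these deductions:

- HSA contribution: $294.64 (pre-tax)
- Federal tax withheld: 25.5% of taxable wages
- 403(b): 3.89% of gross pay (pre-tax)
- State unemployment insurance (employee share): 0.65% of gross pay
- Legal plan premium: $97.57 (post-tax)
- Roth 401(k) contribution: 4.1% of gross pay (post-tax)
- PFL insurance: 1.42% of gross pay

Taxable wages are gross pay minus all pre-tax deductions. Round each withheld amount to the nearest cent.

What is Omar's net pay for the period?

$2,124.85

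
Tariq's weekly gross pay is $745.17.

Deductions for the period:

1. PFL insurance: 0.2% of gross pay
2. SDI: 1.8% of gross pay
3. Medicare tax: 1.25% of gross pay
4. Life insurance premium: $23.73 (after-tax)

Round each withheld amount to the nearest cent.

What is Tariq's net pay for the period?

$697.23

PFL insurance: $745.17 × 0.002 = $1.49
SDI: $745.17 × 0.018 = $13.41
Medicare tax: $745.17 × 0.0125 = $9.31
Life insurance premium: $23.73
Total deductions = $1.49 + $13.41 + $9.31 + $23.73 = $47.94
Net pay = $745.17 − $47.94 = $697.23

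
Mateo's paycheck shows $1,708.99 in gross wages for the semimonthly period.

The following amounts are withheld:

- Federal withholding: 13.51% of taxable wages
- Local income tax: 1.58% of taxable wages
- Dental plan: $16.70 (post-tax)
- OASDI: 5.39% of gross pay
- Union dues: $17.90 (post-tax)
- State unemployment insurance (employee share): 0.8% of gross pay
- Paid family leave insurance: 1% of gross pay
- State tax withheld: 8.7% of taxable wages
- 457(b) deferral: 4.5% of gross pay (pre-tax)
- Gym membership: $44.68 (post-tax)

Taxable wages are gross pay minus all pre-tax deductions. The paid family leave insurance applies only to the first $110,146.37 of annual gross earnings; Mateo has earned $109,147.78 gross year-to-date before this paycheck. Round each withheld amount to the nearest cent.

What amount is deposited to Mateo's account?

$1,048.76

457(b) deferral: $1,708.99 × 0.045 = $76.90
Taxable wages = $1,708.99 − $76.90 = $1,632.09
State tax withheld: $1,632.09 × 0.087 = $141.99
Federal withholding: $1,632.09 × 0.1351 = $220.50
Local income tax: $1,632.09 × 0.0158 = $25.79
State unemployment insurance (employee share): $1,708.99 × 0.008 = $13.67
OASDI: $1,708.99 × 0.0539 = $92.11
Paid family leave insurance: only $110,146.37 − $109,147.78 = $998.59 of this check is subject → $998.59 × 0.01 = $9.99
Gym membership: $44.68
Union dues: $17.90
Dental plan: $16.70
Total deductions = $76.90 + $141.99 + $220.50 + $25.79 + $13.67 + $92.11 + $9.99 + $44.68 + $17.90 + $16.70 = $660.23
Net pay = $1,708.99 − $660.23 = $1,048.76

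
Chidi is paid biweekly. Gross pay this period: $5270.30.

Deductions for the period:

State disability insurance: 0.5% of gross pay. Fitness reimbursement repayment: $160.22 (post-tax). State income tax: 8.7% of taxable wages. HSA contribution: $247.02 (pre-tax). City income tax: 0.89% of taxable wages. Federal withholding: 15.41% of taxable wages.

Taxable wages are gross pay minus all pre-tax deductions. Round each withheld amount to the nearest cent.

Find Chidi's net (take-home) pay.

HSA contribution: $247.02
Taxable wages = $5270.30 − $247.02 = $5023.28
State income tax: $5023.28 × 0.087 = $437.03
Federal withholding: $5023.28 × 0.1541 = $774.09
City income tax: $5023.28 × 0.0089 = $44.71
State disability insurance: $5270.30 × 0.005 = $26.35
Fitness reimbursement repayment: $160.22
Total deductions = $247.02 + $437.03 + $774.09 + $44.71 + $26.35 + $160.22 = $1689.42
Net pay = $5270.30 − $1689.42 = $3580.88

$3580.88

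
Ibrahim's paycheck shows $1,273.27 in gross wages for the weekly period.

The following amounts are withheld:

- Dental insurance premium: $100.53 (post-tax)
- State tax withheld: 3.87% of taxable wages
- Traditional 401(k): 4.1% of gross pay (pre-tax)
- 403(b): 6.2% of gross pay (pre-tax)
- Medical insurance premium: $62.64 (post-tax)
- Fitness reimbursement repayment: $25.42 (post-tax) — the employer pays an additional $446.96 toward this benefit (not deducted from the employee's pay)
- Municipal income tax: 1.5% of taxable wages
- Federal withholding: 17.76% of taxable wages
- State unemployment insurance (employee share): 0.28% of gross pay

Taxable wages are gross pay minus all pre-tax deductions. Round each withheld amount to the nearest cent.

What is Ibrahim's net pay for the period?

403(b): $1,273.27 × 0.062 = $78.94
Traditional 401(k): $1,273.27 × 0.041 = $52.20
Pre-tax total = $78.94 + $52.20 = $131.14
Taxable wages = $1,273.27 − $131.14 = $1,142.13
Municipal income tax: $1,142.13 × 0.015 = $17.13
State tax withheld: $1,142.13 × 0.0387 = $44.20
Federal withholding: $1,142.13 × 0.1776 = $202.84
State unemployment insurance (employee share): $1,273.27 × 0.0028 = $3.57
Fitness reimbursement repayment: $25.42
Medical insurance premium: $62.64
Dental insurance premium: $100.53
(Employer's $446.96 toward fitness reimbursement repayment is not withheld from the employee.)
Total deductions = $78.94 + $52.20 + $17.13 + $44.20 + $202.84 + $3.57 + $25.42 + $62.64 + $100.53 = $587.47
Net pay = $1,273.27 − $587.47 = $685.80

$685.80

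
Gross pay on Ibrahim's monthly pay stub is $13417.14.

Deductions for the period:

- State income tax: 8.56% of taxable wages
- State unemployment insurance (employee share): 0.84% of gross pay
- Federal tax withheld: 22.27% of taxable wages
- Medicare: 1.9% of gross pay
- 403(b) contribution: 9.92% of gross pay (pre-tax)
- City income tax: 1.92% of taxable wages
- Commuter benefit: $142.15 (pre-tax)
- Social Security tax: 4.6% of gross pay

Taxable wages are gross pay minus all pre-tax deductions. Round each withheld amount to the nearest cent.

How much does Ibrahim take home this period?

$7047.53

403(b) contribution: $13417.14 × 0.0992 = $1330.98
Commuter benefit: $142.15
Pre-tax total = $1330.98 + $142.15 = $1473.13
Taxable wages = $13417.14 − $1473.13 = $11944.01
Federal tax withheld: $11944.01 × 0.2227 = $2659.93
State income tax: $11944.01 × 0.0856 = $1022.41
City income tax: $11944.01 × 0.0192 = $229.32
State unemployment insurance (employee share): $13417.14 × 0.0084 = $112.70
Medicare: $13417.14 × 0.019 = $254.93
Social Security tax: $13417.14 × 0.046 = $617.19
Total deductions = $1330.98 + $142.15 + $2659.93 + $1022.41 + $229.32 + $112.70 + $254.93 + $617.19 = $6369.61
Net pay = $13417.14 − $6369.61 = $7047.53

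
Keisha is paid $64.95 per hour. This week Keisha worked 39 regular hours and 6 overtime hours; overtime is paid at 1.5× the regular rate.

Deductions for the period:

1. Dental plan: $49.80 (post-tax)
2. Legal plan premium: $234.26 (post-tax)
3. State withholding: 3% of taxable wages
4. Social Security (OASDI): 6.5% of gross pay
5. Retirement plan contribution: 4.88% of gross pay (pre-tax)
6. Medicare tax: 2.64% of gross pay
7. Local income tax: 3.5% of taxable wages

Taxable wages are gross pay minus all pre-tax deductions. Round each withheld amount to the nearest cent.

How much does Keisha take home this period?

$2,203.71

Regular pay: 39 × $64.95 = $2,533.05
Overtime pay: 6 × $64.95 × 1.5 = $584.55
Gross pay = $2,533.05 + $584.55 = $3,117.60
Retirement plan contribution: $3,117.60 × 0.0488 = $152.14
Taxable wages = $3,117.60 − $152.14 = $2,965.46
Local income tax: $2,965.46 × 0.035 = $103.79
State withholding: $2,965.46 × 0.03 = $88.96
Social Security (OASDI): $3,117.60 × 0.065 = $202.64
Medicare tax: $3,117.60 × 0.0264 = $82.30
Legal plan premium: $234.26
Dental plan: $49.80
Total deductions = $152.14 + $103.79 + $88.96 + $202.64 + $82.30 + $234.26 + $49.80 = $913.89
Net pay = $3,117.60 − $913.89 = $2,203.71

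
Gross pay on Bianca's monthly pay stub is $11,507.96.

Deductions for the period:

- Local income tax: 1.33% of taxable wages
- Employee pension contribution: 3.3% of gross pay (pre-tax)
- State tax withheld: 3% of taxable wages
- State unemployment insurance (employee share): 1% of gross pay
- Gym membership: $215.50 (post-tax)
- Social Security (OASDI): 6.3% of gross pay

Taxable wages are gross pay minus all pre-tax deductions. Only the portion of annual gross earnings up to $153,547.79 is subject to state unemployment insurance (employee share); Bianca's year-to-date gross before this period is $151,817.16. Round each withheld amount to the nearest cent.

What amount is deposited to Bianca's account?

Employee pension contribution: $11,507.96 × 0.033 = $379.76
Taxable wages = $11,507.96 − $379.76 = $11,128.20
State tax withheld: $11,128.20 × 0.03 = $333.85
Local income tax: $11,128.20 × 0.0133 = $148.01
State unemployment insurance (employee share): only $153,547.79 − $151,817.16 = $1,730.63 of this check is subject → $1,730.63 × 0.01 = $17.31
Social Security (OASDI): $11,507.96 × 0.063 = $725.00
Gym membership: $215.50
Total deductions = $379.76 + $333.85 + $148.01 + $17.31 + $725.00 + $215.50 = $1,819.43
Net pay = $11,507.96 − $1,819.43 = $9,688.53

$9,688.53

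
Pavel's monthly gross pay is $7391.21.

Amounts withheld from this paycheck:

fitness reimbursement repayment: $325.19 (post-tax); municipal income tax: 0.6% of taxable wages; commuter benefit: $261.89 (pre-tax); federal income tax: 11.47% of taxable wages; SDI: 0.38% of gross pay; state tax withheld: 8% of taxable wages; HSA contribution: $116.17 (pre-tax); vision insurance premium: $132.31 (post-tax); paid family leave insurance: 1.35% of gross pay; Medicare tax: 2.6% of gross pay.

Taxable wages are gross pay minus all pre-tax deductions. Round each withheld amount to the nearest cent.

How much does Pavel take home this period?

Commuter benefit: $261.89
HSA contribution: $116.17
Pre-tax total = $261.89 + $116.17 = $378.06
Taxable wages = $7391.21 − $378.06 = $7013.15
State tax withheld: $7013.15 × 0.08 = $561.05
Federal income tax: $7013.15 × 0.1147 = $804.41
Municipal income tax: $7013.15 × 0.006 = $42.08
Medicare tax: $7391.21 × 0.026 = $192.17
SDI: $7391.21 × 0.0038 = $28.09
Paid family leave insurance: $7391.21 × 0.0135 = $99.78
Vision insurance premium: $132.31
Fitness reimbursement repayment: $325.19
Total deductions = $261.89 + $116.17 + $561.05 + $804.41 + $42.08 + $192.17 + $28.09 + $99.78 + $132.31 + $325.19 = $2563.14
Net pay = $7391.21 − $2563.14 = $4828.07

$4828.07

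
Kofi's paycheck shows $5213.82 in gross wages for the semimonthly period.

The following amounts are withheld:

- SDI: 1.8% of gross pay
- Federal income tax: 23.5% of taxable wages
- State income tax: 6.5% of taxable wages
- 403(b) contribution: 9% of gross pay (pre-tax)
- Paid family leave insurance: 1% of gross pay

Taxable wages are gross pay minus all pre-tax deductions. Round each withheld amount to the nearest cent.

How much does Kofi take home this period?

403(b) contribution: $5213.82 × 0.09 = $469.24
Taxable wages = $5213.82 − $469.24 = $4744.58
State income tax: $4744.58 × 0.065 = $308.40
Federal income tax: $4744.58 × 0.235 = $1114.98
Paid family leave insurance: $5213.82 × 0.01 = $52.14
SDI: $5213.82 × 0.018 = $93.85
Total deductions = $469.24 + $308.40 + $1114.98 + $52.14 + $93.85 = $2038.61
Net pay = $5213.82 − $2038.61 = $3175.21

$3175.21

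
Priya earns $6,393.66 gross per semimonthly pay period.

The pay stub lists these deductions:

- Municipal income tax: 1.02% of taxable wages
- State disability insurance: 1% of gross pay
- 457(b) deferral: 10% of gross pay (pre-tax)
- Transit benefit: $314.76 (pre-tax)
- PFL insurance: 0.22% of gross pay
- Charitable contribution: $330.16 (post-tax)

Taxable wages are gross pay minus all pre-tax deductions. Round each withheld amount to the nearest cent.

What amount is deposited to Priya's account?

$4,975.88

Transit benefit: $314.76
457(b) deferral: $6,393.66 × 0.1 = $639.37
Pre-tax total = $314.76 + $639.37 = $954.13
Taxable wages = $6,393.66 − $954.13 = $5,439.53
Municipal income tax: $5,439.53 × 0.0102 = $55.48
PFL insurance: $6,393.66 × 0.0022 = $14.07
State disability insurance: $6,393.66 × 0.01 = $63.94
Charitable contribution: $330.16
Total deductions = $314.76 + $639.37 + $55.48 + $14.07 + $63.94 + $330.16 = $1,417.78
Net pay = $6,393.66 − $1,417.78 = $4,975.88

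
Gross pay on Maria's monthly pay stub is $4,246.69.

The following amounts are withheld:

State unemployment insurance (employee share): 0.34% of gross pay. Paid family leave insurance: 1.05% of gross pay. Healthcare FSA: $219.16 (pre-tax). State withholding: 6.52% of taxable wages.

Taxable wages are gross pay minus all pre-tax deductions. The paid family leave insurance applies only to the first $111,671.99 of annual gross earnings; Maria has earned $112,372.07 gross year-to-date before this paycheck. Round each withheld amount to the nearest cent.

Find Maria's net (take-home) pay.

$3,750.50

Healthcare FSA: $219.16
Taxable wages = $4,246.69 − $219.16 = $4,027.53
State withholding: $4,027.53 × 0.0652 = $262.59
State unemployment insurance (employee share): $4,246.69 × 0.0034 = $14.44
Paid family leave insurance: annual cap $111,671.99 already reached (YTD $112,372.07), so $0.00
Total deductions = $219.16 + $262.59 + $14.44 + $0.00 = $496.19
Net pay = $4,246.69 − $496.19 = $3,750.50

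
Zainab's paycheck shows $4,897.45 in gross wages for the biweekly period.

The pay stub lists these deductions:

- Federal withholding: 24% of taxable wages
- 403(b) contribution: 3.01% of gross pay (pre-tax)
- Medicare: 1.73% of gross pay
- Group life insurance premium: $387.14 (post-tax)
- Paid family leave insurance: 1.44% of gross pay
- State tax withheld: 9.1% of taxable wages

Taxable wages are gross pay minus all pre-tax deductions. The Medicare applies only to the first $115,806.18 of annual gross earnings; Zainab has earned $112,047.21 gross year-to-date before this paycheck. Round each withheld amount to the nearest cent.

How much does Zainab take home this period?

403(b) contribution: $4,897.45 × 0.0301 = $147.41
Taxable wages = $4,897.45 − $147.41 = $4,750.04
Federal withholding: $4,750.04 × 0.24 = $1,140.01
State tax withheld: $4,750.04 × 0.091 = $432.25
Medicare: only $115,806.18 − $112,047.21 = $3,758.97 of this check is subject → $3,758.97 × 0.0173 = $65.03
Paid family leave insurance: $4,897.45 × 0.0144 = $70.52
Group life insurance premium: $387.14
Total deductions = $147.41 + $1,140.01 + $432.25 + $65.03 + $70.52 + $387.14 = $2,242.36
Net pay = $4,897.45 − $2,242.36 = $2,655.09

$2,655.09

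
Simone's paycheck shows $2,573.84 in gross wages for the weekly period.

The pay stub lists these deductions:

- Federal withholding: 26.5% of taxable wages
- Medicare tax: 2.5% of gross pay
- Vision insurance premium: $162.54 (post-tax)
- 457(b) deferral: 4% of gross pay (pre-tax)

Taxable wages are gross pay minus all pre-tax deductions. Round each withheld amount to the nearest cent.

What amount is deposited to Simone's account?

457(b) deferral: $2,573.84 × 0.04 = $102.95
Taxable wages = $2,573.84 − $102.95 = $2,470.89
Federal withholding: $2,470.89 × 0.265 = $654.79
Medicare tax: $2,573.84 × 0.025 = $64.35
Vision insurance premium: $162.54
Total deductions = $102.95 + $654.79 + $64.35 + $162.54 = $984.63
Net pay = $2,573.84 − $984.63 = $1,589.21

$1,589.21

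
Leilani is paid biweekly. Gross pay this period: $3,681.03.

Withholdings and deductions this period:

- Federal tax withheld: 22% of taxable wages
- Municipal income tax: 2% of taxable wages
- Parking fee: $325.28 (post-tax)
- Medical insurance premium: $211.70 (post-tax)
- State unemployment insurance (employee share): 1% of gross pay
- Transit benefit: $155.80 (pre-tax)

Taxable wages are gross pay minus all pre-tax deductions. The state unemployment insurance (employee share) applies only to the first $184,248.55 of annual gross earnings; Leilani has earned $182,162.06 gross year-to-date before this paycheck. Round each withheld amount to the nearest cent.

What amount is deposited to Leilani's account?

Transit benefit: $155.80
Taxable wages = $3,681.03 − $155.80 = $3,525.23
Municipal income tax: $3,525.23 × 0.02 = $70.50
Federal tax withheld: $3,525.23 × 0.22 = $775.55
State unemployment insurance (employee share): only $184,248.55 − $182,162.06 = $2,086.49 of this check is subject → $2,086.49 × 0.01 = $20.86
Parking fee: $325.28
Medical insurance premium: $211.70
Total deductions = $155.80 + $70.50 + $775.55 + $20.86 + $325.28 + $211.70 = $1,559.69
Net pay = $3,681.03 − $1,559.69 = $2,121.34

$2,121.34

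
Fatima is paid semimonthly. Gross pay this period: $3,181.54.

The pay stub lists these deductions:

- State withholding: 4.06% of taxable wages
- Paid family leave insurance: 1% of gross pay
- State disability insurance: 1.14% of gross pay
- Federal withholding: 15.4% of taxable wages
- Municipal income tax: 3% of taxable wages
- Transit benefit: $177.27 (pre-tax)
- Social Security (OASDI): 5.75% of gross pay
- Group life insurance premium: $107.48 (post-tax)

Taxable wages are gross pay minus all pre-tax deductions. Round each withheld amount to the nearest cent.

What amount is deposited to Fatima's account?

Transit benefit: $177.27
Taxable wages = $3,181.54 − $177.27 = $3,004.27
State withholding: $3,004.27 × 0.0406 = $121.97
Municipal income tax: $3,004.27 × 0.03 = $90.13
Federal withholding: $3,004.27 × 0.154 = $462.66
Paid family leave insurance: $3,181.54 × 0.01 = $31.82
State disability insurance: $3,181.54 × 0.0114 = $36.27
Social Security (OASDI): $3,181.54 × 0.0575 = $182.94
Group life insurance premium: $107.48
Total deductions = $177.27 + $121.97 + $90.13 + $462.66 + $31.82 + $36.27 + $182.94 + $107.48 = $1,210.54
Net pay = $3,181.54 − $1,210.54 = $1,971.00

$1,971.00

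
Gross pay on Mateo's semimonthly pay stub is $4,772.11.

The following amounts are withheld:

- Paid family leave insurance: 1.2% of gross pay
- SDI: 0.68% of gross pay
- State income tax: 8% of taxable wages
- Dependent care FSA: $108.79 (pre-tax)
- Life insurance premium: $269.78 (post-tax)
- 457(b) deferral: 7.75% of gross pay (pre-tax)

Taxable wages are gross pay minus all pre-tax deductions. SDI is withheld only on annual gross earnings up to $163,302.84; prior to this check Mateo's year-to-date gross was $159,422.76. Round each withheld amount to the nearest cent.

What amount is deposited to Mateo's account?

457(b) deferral: $4,772.11 × 0.0775 = $369.84
Dependent care FSA: $108.79
Pre-tax total = $369.84 + $108.79 = $478.63
Taxable wages = $4,772.11 − $478.63 = $4,293.48
State income tax: $4,293.48 × 0.08 = $343.48
SDI: only $163,302.84 − $159,422.76 = $3,880.08 of this check is subject → $3,880.08 × 0.0068 = $26.38
Paid family leave insurance: $4,772.11 × 0.012 = $57.27
Life insurance premium: $269.78
Total deductions = $369.84 + $108.79 + $343.48 + $26.38 + $57.27 + $269.78 = $1,175.54
Net pay = $4,772.11 − $1,175.54 = $3,596.57

$3,596.57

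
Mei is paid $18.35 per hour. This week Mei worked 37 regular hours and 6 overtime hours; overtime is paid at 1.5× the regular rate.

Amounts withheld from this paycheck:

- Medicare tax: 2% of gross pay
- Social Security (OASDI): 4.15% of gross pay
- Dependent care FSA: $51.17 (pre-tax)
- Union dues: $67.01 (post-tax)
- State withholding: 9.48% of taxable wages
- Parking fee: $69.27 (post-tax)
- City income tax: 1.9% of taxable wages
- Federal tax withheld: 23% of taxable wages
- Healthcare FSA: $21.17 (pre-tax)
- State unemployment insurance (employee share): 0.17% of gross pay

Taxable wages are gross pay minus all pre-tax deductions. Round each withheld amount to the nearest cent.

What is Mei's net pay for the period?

$316.82

Regular pay: 37 × $18.35 = $678.95
Overtime pay: 6 × $18.35 × 1.5 = $165.15
Gross pay = $678.95 + $165.15 = $844.10
Healthcare FSA: $21.17
Dependent care FSA: $51.17
Pre-tax total = $21.17 + $51.17 = $72.34
Taxable wages = $844.10 − $72.34 = $771.76
Federal tax withheld: $771.76 × 0.23 = $177.50
State withholding: $771.76 × 0.0948 = $73.16
City income tax: $771.76 × 0.019 = $14.66
State unemployment insurance (employee share): $844.10 × 0.0017 = $1.43
Medicare tax: $844.10 × 0.02 = $16.88
Social Security (OASDI): $844.10 × 0.0415 = $35.03
Parking fee: $69.27
Union dues: $67.01
Total deductions = $21.17 + $51.17 + $177.50 + $73.16 + $14.66 + $1.43 + $16.88 + $35.03 + $69.27 + $67.01 = $527.28
Net pay = $844.10 − $527.28 = $316.82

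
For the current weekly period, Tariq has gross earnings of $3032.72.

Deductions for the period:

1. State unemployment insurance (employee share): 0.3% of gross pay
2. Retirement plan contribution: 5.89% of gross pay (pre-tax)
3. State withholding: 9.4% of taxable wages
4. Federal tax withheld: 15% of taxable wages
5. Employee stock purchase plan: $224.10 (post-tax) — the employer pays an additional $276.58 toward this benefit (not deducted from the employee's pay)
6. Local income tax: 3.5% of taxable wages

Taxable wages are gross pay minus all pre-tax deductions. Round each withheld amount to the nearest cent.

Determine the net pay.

$1824.61

Retirement plan contribution: $3032.72 × 0.0589 = $178.63
Taxable wages = $3032.72 − $178.63 = $2854.09
State withholding: $2854.09 × 0.094 = $268.28
Local income tax: $2854.09 × 0.035 = $99.89
Federal tax withheld: $2854.09 × 0.15 = $428.11
State unemployment insurance (employee share): $3032.72 × 0.003 = $9.10
Employee stock purchase plan: $224.10
(Employer's $276.58 toward employee stock purchase plan is not withheld from the employee.)
Total deductions = $178.63 + $268.28 + $99.89 + $428.11 + $9.10 + $224.10 = $1208.11
Net pay = $3032.72 − $1208.11 = $1824.61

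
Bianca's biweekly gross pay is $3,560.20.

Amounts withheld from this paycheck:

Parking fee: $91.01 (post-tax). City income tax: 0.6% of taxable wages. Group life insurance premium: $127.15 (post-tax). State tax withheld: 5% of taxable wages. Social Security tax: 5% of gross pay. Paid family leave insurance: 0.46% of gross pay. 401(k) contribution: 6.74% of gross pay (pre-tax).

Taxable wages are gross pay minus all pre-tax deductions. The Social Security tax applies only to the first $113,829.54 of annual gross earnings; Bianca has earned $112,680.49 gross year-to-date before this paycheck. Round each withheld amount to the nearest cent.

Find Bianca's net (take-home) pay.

$2,842.32

401(k) contribution: $3,560.20 × 0.0674 = $239.96
Taxable wages = $3,560.20 − $239.96 = $3,320.24
State tax withheld: $3,320.24 × 0.05 = $166.01
City income tax: $3,320.24 × 0.006 = $19.92
Social Security tax: only $113,829.54 − $112,680.49 = $1,149.05 of this check is subject → $1,149.05 × 0.05 = $57.45
Paid family leave insurance: $3,560.20 × 0.0046 = $16.38
Parking fee: $91.01
Group life insurance premium: $127.15
Total deductions = $239.96 + $166.01 + $19.92 + $57.45 + $16.38 + $91.01 + $127.15 = $717.88
Net pay = $3,560.20 − $717.88 = $2,842.32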